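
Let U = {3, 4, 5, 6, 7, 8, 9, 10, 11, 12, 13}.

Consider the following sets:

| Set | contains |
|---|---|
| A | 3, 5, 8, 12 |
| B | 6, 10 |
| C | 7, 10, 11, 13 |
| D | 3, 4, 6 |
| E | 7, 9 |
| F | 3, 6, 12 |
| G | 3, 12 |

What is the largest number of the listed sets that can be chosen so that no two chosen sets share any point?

3

B, E, G are pairwise disjoint (B={6,10}; E={7,9}; G={3,12}).
Every remaining set overlaps one of these, and no 4 of the listed sets are pairwise disjoint, so 3 is the maximum.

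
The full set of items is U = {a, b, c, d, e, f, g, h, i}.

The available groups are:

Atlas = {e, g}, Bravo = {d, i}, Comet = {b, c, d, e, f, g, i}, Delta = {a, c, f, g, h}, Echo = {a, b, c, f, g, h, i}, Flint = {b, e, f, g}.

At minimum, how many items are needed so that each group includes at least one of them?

T = {g, i} meets every group (each contains at least one member of T), and |T| = 2.
The groups Atlas, Bravo are pairwise disjoint, so any hitting set needs a separate item for each — at least 2. Hence 2 is optimal.

2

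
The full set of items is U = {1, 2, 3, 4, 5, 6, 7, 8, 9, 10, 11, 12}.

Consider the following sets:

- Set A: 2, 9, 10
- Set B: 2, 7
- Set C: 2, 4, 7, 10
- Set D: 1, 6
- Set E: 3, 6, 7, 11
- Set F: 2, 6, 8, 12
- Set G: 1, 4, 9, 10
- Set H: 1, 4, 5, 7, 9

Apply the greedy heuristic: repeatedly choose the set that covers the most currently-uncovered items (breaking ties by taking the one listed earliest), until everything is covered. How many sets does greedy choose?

Greedy: pick H (covers 5 new) → pick F (covers 4 new) → pick E (covers 2 new) → pick A (covers 1 new). Total picks: 4.

4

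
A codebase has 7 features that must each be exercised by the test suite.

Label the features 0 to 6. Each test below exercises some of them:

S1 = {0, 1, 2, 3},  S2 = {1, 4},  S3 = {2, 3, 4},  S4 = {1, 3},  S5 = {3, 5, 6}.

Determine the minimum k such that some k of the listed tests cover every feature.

3

S1 and S3 and S5 together: S1 ∪ S3 ∪ S5 = {0, 1, 2, 3, 4, 5, 6} — every feature is covered.
Only S1 contains 0, so S1 is forced; the remaining 3 features need at least 2 more tests (each remaining test adds at most 2) — so at least 3 tests are needed, and 3 is optimal.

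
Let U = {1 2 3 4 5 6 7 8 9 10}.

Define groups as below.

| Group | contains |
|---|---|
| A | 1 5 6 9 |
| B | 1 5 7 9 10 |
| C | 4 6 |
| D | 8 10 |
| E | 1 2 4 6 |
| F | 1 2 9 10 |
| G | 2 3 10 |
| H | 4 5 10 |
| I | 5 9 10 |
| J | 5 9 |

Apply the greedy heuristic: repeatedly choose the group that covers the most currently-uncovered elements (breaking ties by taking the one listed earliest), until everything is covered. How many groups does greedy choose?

4

Greedy: pick B (covers 5 new) → pick E (covers 3 new) → pick D (covers 1 new) → pick G (covers 1 new). Total picks: 4.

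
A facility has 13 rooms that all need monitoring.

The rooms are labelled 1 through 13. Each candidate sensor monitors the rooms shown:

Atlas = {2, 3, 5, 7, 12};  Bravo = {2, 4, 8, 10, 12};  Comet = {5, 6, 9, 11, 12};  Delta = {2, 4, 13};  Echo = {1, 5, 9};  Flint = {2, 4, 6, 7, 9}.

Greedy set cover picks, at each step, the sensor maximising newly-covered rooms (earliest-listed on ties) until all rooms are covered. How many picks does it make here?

Greedy: pick Atlas (covers 5 new) → pick Bravo (covers 3 new) → pick Comet (covers 3 new) → pick Delta (covers 1 new) → pick Echo (covers 1 new). Total picks: 5.

5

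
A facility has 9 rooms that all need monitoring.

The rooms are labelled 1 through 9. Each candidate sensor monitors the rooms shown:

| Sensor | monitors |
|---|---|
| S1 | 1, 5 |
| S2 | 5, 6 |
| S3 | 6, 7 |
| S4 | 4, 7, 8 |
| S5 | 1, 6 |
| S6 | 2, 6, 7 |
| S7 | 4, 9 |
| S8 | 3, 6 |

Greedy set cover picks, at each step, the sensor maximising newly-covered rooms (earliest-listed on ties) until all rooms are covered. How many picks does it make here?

Greedy: pick S4 (covers 3 new) → pick S1 (covers 2 new) → pick S6 (covers 2 new) → pick S7 (covers 1 new) → pick S8 (covers 1 new). Total picks: 5.

5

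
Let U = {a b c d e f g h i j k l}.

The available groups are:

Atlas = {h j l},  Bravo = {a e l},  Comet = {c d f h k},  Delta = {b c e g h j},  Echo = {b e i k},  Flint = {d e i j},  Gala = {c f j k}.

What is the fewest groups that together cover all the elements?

4

Bravo and Delta and Flint and Gala together: Bravo ∪ Delta ∪ Flint ∪ Gala = {a, b, c, d, e, f, g, h, i, j, k, l} — every element is covered.
No 3 of the 7 groups cover everything (all 35 combinations miss at least one element), so 4 is optimal.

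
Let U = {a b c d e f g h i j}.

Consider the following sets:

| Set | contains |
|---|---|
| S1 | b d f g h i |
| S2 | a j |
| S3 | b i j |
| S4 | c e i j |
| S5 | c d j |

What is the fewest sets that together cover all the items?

3

S1, S2, and S4 cover everything between them: the union {a, b, c, d, e, f, g, h, i, j} is all of U.
Only S2 contains a, so S2 is forced; the remaining 8 items need at least 2 more sets (each remaining set adds at most 6) — so at least 3 sets are needed, and 3 is optimal.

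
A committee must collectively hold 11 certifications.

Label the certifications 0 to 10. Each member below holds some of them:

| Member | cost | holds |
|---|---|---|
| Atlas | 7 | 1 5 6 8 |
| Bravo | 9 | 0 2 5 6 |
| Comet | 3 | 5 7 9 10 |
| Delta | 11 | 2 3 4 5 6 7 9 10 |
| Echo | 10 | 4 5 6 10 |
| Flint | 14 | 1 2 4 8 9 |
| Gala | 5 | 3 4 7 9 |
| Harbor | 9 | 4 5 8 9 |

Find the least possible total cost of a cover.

Atlas, Bravo, Comet, Gala together cover every certification (Atlas ∪ Bravo ∪ Comet ∪ Gala = {0, 1, 2, 3, 4, 5, 6, 7, 8, 9, 10}); total cost 7 + 9 + 3 + 5 = 24.
No covering selection has total cost below 24.

24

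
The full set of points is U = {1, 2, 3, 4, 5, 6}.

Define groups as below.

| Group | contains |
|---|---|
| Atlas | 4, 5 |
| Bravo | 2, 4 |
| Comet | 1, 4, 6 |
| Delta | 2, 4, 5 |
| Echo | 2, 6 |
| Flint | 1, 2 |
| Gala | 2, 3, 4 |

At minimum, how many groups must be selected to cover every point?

Take {Comet, Delta, Gala}. Their union is {1, 2, 3, 4, 5, 6}, which is all 6 points.
Only Gala contains 3, so Gala is forced; the remaining 3 points need at least 2 more groups (each remaining group adds at most 2) — so at least 3 groups are needed, and 3 is optimal.

3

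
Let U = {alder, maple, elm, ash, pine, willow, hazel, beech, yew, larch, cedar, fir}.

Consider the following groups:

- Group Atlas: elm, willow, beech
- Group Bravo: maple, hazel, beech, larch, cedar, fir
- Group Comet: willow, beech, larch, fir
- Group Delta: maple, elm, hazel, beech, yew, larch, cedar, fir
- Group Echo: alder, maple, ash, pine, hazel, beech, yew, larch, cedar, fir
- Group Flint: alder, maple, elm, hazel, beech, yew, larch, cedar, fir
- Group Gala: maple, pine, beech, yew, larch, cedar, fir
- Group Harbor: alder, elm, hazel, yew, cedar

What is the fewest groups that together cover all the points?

2

Atlas and Echo cover everything between them: the union {alder, maple, elm, ash, pine, willow, hazel, beech, yew, larch, cedar, fir} is all of U.
No single group has all 12 points (the largest, Echo, has 10), so 2 is optimal.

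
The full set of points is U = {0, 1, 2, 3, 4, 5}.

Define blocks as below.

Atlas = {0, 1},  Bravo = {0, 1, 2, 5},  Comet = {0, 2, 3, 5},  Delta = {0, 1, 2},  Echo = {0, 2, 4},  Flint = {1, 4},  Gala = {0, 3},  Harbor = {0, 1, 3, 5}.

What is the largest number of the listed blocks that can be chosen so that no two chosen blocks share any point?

2

Flint, Gala are pairwise disjoint (Flint={1,4}; Gala={0,3}).
Every remaining block overlaps one of these, and no 3 of the listed blocks are pairwise disjoint, so 2 is the maximum.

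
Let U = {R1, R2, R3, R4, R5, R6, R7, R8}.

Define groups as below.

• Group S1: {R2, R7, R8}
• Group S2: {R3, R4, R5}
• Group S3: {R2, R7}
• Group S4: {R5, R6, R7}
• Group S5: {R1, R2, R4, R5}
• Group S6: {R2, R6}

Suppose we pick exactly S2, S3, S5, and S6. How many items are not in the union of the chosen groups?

Union of S2, S3, S5, S6 = {R1, R2, R3, R4, R5, R6, R7}.
Not covered: R8 — 1 item.

1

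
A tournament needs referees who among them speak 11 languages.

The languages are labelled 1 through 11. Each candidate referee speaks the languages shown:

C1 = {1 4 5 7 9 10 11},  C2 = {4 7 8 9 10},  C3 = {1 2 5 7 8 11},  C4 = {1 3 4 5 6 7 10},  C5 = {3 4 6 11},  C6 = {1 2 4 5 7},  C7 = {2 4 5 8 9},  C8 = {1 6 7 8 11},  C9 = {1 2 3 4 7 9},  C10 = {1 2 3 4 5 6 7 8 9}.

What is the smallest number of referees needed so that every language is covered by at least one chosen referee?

Take {C1, C10}. Their union is {1, 2, 3, 4, 5, 6, 7, 8, 9, 10, 11}, which is all 11 languages.
No single referee has all 11 languages (the largest, C10, has 9), so 2 is optimal.

2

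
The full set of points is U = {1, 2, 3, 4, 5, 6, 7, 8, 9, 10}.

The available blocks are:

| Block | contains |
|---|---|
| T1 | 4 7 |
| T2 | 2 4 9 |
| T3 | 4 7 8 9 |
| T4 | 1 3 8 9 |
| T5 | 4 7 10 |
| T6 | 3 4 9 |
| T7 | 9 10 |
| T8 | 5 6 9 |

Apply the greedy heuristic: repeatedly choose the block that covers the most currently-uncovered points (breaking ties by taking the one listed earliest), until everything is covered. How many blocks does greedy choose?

5

Greedy: pick T3 (covers 4 new) → pick T4 (covers 2 new) → pick T8 (covers 2 new) → pick T2 (covers 1 new) → pick T5 (covers 1 new). Total picks: 5.
(The true minimum cover uses only 4 blocks, so greedy is not optimal here.)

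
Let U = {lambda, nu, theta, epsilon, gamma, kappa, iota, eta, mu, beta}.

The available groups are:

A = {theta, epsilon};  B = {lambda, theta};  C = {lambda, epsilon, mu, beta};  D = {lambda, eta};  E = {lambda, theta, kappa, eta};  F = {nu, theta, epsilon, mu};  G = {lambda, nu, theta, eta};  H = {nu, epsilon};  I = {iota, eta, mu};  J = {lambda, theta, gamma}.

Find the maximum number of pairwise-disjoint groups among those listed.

3

H, I, J are pairwise disjoint (H={nu,epsilon}; I={iota,eta,mu}; J={lambda,theta,gamma}).
Every remaining group overlaps one of these, and no 4 of the listed groups are pairwise disjoint, so 3 is the maximum.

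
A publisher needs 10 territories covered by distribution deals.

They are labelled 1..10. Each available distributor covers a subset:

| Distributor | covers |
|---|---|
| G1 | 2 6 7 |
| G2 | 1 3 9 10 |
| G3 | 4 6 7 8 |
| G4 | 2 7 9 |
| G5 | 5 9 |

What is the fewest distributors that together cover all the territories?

4

Take {G2, G3, G4, G5}. Their union is {1, 2, 3, 4, 5, 6, 7, 8, 9, 10}, which is all 10 territories.
No 3 of the 5 distributors cover everything (all 10 combinations miss at least one territory), so 4 is optimal.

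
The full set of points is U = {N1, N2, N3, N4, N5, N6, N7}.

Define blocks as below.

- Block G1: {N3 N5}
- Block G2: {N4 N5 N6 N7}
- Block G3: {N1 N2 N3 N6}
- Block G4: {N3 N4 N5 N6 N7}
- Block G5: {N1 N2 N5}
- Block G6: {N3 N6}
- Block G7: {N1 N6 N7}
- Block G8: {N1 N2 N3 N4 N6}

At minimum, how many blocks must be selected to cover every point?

2

G4 and G8 cover everything between them: the union {N1, N2, N3, N4, N5, N6, N7} is all of U.
No single block has all 7 points (the largest, G4, has 5), so 2 is optimal.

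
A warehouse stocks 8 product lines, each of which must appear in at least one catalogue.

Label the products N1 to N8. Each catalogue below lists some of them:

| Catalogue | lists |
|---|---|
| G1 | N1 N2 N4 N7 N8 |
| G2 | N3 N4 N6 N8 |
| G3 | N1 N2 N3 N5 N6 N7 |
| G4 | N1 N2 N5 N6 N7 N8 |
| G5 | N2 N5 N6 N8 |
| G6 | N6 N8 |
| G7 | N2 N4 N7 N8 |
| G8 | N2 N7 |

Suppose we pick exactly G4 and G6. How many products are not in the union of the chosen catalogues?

2

Union of G4, G6 = {N1, N2, N5, N6, N7, N8}.
Not covered: N3, N4 — 2 products.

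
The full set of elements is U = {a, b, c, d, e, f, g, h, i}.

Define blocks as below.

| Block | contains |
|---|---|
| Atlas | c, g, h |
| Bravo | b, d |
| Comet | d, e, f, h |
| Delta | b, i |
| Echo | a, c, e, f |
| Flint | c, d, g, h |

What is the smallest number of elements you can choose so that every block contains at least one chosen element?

The 3 elements {c, d, i} hit every block.
No choice of 2 elements meets every block, so 3 is the minimum.

3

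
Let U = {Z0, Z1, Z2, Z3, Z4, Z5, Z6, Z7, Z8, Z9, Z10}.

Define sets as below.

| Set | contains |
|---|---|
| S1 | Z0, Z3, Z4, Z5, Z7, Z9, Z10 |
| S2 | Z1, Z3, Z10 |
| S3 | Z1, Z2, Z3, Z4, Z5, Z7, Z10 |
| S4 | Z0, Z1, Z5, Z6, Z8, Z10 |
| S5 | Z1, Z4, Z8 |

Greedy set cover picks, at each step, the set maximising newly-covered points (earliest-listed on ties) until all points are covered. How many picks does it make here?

Greedy: pick S1 (covers 7 new) → pick S4 (covers 3 new) → pick S3 (covers 1 new). Total picks: 3.

3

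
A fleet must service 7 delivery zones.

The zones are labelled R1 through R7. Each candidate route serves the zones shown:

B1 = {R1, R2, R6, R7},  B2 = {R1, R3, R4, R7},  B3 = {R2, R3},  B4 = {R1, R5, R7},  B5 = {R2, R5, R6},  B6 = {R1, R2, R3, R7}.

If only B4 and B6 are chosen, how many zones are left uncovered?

Union of B4, B6 = {R1, R2, R3, R5, R7}.
Not covered: R4, R6 — 2 zones.

2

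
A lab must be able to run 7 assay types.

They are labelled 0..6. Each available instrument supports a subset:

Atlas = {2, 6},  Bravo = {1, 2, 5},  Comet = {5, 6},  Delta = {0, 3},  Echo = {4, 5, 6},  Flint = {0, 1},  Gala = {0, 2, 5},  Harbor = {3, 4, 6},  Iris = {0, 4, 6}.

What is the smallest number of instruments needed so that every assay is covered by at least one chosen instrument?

Bravo and Harbor and Iris together: Bravo ∪ Harbor ∪ Iris = {0, 1, 2, 3, 4, 5, 6} — every assay is covered.
Each instrument has at most 3 assays, and 2·3 = 6 < 7 — so at least 3 instruments are needed, and 3 is optimal.

3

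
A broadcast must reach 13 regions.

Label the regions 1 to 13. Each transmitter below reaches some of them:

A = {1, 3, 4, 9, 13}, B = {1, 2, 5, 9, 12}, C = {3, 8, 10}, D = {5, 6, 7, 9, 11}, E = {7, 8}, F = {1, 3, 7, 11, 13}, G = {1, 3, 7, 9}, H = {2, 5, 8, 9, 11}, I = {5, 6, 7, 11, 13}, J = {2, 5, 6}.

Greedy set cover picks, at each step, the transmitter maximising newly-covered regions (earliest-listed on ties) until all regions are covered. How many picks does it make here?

Greedy: pick A (covers 5 new) → pick D (covers 4 new) → pick B (covers 2 new) → pick C (covers 2 new). Total picks: 4.

4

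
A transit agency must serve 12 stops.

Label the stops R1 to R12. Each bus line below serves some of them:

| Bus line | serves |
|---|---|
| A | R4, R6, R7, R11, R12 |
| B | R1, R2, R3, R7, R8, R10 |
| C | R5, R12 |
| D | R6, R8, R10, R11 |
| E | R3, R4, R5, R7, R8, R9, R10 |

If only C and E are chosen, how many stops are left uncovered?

Union of C, E = {R3, R4, R5, R7, R8, R9, R10, R12}.
Not covered: R1, R2, R6, R11 — 4 stops.

4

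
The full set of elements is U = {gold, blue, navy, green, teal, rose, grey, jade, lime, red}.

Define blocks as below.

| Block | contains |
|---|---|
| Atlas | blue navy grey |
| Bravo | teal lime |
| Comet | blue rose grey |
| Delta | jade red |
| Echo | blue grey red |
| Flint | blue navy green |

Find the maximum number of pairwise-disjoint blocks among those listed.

Bravo, Delta, Flint are pairwise disjoint (Bravo={teal,lime}; Delta={jade,red}; Flint={blue,navy,green}).
Every remaining block overlaps one of these, and no 4 of the listed blocks are pairwise disjoint, so 3 is the maximum.

3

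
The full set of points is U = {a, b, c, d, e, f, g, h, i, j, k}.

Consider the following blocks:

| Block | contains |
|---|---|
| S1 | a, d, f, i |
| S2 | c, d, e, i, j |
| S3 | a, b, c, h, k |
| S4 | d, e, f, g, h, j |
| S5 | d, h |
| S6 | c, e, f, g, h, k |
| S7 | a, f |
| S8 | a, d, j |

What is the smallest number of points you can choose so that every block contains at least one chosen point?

The 3 points {a, e, h} hit every block.
No choice of 2 points meets every block, so 3 is the minimum.

3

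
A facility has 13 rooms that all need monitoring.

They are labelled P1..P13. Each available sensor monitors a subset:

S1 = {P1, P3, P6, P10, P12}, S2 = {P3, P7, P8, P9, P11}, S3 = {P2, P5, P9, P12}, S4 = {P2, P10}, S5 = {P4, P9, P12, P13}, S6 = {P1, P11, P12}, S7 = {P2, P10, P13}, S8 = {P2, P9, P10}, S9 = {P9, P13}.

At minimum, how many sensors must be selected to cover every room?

4

S1 and S2 and S3 and S5 together: S1 ∪ S2 ∪ S3 ∪ S5 = {P1, P2, P3, P4, P5, P6, P7, P8, P9, P10, P11, P12, P13} — every room is covered.
Only S5 contains P4, so S5 is forced; the remaining 9 rooms need at least 3 more sensors (each remaining sensor adds at most 4) — so at least 4 sensors are needed, and 4 is optimal.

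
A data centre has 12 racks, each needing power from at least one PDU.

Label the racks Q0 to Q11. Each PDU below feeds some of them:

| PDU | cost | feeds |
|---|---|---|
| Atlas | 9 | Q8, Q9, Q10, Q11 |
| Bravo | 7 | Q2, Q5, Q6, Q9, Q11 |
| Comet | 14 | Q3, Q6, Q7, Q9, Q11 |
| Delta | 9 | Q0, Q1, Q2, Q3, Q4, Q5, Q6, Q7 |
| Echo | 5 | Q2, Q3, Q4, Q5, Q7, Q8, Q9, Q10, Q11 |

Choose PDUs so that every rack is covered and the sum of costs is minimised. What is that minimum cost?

14

Delta, Echo together cover every rack (Delta ∪ Echo = {Q0, Q1, Q2, Q3, Q4, Q5, Q6, Q7, Q8, Q9, Q10, Q11}); total cost 9 + 5 = 14.
No covering selection has total cost below 14.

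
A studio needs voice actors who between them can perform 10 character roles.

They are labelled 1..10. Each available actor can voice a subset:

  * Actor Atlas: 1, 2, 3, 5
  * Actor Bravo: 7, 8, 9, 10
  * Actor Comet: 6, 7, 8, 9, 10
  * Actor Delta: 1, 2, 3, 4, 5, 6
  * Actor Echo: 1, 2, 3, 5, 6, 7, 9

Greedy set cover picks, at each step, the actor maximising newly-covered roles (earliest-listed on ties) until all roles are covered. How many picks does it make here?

Greedy: pick Echo (covers 7 new) → pick Bravo (covers 2 new) → pick Delta (covers 1 new). Total picks: 3.
(The true minimum cover uses only 2 actors, so greedy is not optimal here.)

3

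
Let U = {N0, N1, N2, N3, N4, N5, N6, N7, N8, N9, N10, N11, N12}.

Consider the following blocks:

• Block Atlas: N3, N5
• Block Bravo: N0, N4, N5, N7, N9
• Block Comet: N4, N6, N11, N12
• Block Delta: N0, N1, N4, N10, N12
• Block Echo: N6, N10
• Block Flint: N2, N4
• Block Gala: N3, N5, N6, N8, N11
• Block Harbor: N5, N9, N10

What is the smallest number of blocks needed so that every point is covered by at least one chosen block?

4

Bravo, Delta, Flint, and Gala cover everything between them: the union {N0, N1, N2, N3, N4, N5, N6, N7, N8, N9, N10, N11, N12} is all of U.
Only Flint contains N2, so Flint is forced; the remaining 11 points need at least 3 more blocks (each remaining block adds at most 5) — so at least 4 blocks are needed, and 4 is optimal.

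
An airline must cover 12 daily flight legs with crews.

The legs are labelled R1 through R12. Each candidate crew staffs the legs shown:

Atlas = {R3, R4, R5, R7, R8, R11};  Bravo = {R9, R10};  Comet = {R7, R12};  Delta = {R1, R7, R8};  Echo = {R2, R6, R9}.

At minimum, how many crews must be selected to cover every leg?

Take {Atlas, Bravo, Comet, Delta, Echo}. Their union is {R1, R2, R3, R4, R5, R6, R7, R8, R9, R10, R11, R12}, which is all 12 legs.
No 4 of the 5 crews cover everything (all 5 combinations miss at least one leg), so 5 is optimal.

5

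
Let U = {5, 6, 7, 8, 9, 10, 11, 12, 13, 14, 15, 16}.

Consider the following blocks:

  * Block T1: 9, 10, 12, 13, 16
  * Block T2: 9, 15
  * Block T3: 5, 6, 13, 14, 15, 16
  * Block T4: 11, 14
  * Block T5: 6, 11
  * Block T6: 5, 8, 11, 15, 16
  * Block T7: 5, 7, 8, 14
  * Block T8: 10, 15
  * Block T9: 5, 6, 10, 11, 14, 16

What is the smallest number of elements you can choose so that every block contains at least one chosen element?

4

Take H = {5, 10, 11, 15}. Each listed block contains at least one of these, so H is a hitting set of size 4.
No choice of 3 elements meets every block, so 4 is the minimum.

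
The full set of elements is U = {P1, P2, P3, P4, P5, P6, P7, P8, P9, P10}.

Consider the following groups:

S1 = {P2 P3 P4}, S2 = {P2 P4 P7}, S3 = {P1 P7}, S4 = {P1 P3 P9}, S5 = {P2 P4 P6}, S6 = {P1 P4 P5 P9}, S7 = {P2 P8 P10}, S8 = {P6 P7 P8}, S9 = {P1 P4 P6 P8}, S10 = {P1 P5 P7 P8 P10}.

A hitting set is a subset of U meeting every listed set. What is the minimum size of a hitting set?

Take H = {P1, P4, P8}. Each listed group contains at least one of these, so H is a hitting set of size 3.
No choice of 2 elements meets every group, so 3 is the minimum.

3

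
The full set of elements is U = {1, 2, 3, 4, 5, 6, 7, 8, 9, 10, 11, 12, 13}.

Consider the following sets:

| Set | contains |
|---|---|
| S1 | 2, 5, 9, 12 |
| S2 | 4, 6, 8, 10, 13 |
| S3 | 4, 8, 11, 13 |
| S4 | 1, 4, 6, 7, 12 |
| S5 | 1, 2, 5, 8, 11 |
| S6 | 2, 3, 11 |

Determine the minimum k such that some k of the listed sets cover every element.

4

S1 and S2 and S4 and S6 together: S1 ∪ S2 ∪ S4 ∪ S6 = {1, 2, 3, 4, 5, 6, 7, 8, 9, 10, 11, 12, 13} — every element is covered.
No 3 of the 6 sets cover everything (all 20 combinations miss at least one element), so 4 is optimal.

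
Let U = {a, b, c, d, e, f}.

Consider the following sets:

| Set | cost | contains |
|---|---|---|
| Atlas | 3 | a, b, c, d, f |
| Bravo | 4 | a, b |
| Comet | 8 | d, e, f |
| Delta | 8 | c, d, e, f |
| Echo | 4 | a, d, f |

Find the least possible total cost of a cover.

Atlas, Comet together cover every item (Atlas ∪ Comet = {a, b, c, d, e, f}); total cost 3 + 8 = 11.
No covering selection has total cost below 11.

11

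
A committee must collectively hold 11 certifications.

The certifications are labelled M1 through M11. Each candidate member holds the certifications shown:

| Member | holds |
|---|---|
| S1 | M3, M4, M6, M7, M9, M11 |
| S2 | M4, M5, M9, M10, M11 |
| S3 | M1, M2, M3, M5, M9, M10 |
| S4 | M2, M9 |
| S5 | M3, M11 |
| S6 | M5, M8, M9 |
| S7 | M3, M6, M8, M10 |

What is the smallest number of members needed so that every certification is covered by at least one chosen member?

3

Take {S1, S3, S6}. Their union is {M1, M2, M3, M4, M5, M6, M7, M8, M9, M10, M11}, which is all 11 certifications.
Only S3 contains M1, so S3 is forced; the remaining 5 certifications need at least 2 more members (each remaining member adds at most 4) — so at least 3 members are needed, and 3 is optimal.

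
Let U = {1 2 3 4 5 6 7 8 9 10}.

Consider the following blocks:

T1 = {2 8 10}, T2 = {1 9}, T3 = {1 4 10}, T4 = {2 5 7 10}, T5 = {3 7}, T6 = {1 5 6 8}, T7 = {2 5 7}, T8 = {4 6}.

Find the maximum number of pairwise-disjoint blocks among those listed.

4

T1, T2, T5, T8 are pairwise disjoint (T1={2,8,10}; T2={1,9}; T5={3,7}; T8={4,6}).
Every remaining block overlaps one of these, and no 5 of the listed blocks are pairwise disjoint, so 4 is the maximum.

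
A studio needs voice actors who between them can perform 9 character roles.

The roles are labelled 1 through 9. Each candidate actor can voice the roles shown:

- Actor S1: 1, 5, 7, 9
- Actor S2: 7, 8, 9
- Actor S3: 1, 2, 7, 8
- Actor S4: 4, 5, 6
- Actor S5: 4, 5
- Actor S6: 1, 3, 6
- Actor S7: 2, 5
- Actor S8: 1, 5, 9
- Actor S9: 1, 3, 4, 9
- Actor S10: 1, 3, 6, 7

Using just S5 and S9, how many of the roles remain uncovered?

Union of S5, S9 = {1, 3, 4, 5, 9}.
Not covered: 2, 6, 7, 8 — 4 roles.

4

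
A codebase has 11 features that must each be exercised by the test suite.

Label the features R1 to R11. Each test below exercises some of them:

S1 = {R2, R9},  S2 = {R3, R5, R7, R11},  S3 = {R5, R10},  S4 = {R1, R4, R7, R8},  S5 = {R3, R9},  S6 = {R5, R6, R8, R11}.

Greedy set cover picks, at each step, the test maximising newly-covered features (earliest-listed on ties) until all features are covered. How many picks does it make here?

5

Greedy: pick S2 (covers 4 new) → pick S4 (covers 3 new) → pick S1 (covers 2 new) → pick S3 (covers 1 new) → pick S6 (covers 1 new). Total picks: 5.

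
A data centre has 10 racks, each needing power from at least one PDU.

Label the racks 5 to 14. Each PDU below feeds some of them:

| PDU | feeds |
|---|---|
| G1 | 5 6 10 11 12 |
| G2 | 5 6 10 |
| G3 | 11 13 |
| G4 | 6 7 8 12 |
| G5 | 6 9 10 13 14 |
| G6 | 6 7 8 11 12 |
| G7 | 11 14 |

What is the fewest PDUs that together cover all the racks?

Take {G1, G4, G5}. Their union is {5, 6, 7, 8, 9, 10, 11, 12, 13, 14}, which is all 10 racks.
Only G5 contains 9, so G5 is forced; the remaining 5 racks need at least 2 more PDUs (each remaining PDU adds at most 4) — so at least 3 PDUs are needed, and 3 is optimal.

3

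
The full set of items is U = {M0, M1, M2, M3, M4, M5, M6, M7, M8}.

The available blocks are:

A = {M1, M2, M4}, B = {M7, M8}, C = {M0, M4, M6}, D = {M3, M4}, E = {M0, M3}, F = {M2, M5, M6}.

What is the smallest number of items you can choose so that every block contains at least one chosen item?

4

The 4 items {M0, M2, M3, M8} hit every block.
No choice of 3 items meets every block, so 4 is the minimum.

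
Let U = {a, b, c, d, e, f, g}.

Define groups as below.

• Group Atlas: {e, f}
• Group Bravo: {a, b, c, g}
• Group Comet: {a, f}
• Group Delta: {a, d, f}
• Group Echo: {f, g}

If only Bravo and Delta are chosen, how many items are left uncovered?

Union of Bravo, Delta = {a, b, c, d, f, g}.
Not covered: e — 1 item.

1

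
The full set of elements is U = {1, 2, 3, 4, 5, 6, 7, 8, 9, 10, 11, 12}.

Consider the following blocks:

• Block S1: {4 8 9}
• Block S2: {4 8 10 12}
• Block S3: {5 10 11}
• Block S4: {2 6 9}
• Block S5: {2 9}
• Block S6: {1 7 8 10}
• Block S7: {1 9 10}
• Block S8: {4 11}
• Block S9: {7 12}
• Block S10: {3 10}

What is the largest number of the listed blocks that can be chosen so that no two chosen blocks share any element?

S5, S8, S9, S10 are pairwise disjoint (S5={2,9}; S8={4,11}; S9={7,12}; S10={3,10}).
Every remaining block overlaps one of these, and no 5 of the listed blocks are pairwise disjoint, so 4 is the maximum.

4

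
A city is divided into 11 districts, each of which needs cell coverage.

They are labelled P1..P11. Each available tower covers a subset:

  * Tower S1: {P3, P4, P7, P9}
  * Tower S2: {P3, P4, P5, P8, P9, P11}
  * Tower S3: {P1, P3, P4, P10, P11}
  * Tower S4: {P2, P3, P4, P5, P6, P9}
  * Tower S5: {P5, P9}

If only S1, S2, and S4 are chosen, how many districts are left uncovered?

Union of S1, S2, S4 = {P2, P3, P4, P5, P6, P7, P8, P9, P11}.
Not covered: P1, P10 — 2 districts.

2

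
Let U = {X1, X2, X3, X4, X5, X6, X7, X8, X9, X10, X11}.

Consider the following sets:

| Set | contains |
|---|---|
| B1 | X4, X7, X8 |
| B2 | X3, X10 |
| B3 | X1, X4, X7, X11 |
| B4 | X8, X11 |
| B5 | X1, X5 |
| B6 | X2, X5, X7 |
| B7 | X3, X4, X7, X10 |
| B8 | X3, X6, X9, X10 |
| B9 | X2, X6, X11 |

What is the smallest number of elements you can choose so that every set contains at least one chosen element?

4

The 4 elements {X4, X5, X10, X11} hit every set.
The sets B1, B2, B5, B9 are pairwise disjoint, so any hitting set needs a separate element for each — at least 4. Hence 4 is optimal.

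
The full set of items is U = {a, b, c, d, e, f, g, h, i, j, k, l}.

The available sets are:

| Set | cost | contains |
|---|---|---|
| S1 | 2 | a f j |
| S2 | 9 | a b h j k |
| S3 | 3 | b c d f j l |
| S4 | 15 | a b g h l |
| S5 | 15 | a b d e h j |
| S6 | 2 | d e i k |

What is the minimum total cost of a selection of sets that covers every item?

20

S3, S4, S6 together cover every item (S3 ∪ S4 ∪ S6 = {a, b, c, d, e, f, g, h, i, j, k, l}); total cost 3 + 15 + 2 = 20.
The greedy pick S3, S6, S1, S4 costs 22; no covering selection beats 20.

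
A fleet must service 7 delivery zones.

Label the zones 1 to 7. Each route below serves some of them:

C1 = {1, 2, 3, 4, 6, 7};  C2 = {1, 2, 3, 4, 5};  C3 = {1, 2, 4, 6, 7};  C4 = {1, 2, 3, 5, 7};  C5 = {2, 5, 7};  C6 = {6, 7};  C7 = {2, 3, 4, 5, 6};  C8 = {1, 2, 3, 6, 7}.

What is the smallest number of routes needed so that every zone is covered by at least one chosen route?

C1 and C2 together: C1 ∪ C2 = {1, 2, 3, 4, 5, 6, 7} — every zone is covered.
No single route has all 7 zones (the largest, C1, has 6), so 2 is optimal.

2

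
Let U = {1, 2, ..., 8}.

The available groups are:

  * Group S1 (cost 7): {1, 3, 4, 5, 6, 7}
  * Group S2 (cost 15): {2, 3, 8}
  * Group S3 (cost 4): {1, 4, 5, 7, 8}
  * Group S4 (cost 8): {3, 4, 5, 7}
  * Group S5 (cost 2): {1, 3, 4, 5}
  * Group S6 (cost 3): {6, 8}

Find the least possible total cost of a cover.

22

S2, S3, S6 together cover every point (S2 ∪ S3 ∪ S6 = {1, 2, 3, 4, 5, 6, 7, 8}); total cost 15 + 4 + 3 = 22.
The greedy pick S5, S6, S3, S2 costs 24; no covering selection beats 22.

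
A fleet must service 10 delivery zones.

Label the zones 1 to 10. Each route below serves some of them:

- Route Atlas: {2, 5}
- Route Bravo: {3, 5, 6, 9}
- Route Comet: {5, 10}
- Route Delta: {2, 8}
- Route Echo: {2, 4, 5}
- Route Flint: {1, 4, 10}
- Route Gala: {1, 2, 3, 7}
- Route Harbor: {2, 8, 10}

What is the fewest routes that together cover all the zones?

4

Bravo and Echo and Gala and Harbor together: Bravo ∪ Echo ∪ Gala ∪ Harbor = {1, 2, 3, 4, 5, 6, 7, 8, 9, 10} — every zone is covered.
No 3 of the 8 routes cover everything (all 56 combinations miss at least one zone), so 4 is optimal.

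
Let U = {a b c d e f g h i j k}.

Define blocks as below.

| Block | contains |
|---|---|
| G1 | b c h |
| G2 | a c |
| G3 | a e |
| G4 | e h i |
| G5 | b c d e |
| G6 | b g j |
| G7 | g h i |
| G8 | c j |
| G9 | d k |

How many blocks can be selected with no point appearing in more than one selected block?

4

G2, G4, G6, G9 are pairwise disjoint (G2={a,c}; G4={e,h,i}; G6={b,g,j}; G9={d,k}).
Every remaining block overlaps one of these, and no 5 of the listed blocks are pairwise disjoint, so 4 is the maximum.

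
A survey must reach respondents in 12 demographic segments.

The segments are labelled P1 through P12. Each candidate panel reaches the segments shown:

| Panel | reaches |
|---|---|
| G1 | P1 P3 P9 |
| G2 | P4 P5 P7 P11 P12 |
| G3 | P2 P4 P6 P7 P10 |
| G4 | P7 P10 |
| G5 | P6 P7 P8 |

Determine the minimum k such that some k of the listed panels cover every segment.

4

G1 and G2 and G3 and G5 together: G1 ∪ G2 ∪ G3 ∪ G5 = {P1, P2, P3, P4, P5, P6, P7, P8, P9, P10, P11, P12} — every segment is covered.
Only G3 contains P2, so G3 is forced; the remaining 7 segments need at least 3 more panels (each remaining panel adds at most 3) — so at least 4 panels are needed, and 4 is optimal.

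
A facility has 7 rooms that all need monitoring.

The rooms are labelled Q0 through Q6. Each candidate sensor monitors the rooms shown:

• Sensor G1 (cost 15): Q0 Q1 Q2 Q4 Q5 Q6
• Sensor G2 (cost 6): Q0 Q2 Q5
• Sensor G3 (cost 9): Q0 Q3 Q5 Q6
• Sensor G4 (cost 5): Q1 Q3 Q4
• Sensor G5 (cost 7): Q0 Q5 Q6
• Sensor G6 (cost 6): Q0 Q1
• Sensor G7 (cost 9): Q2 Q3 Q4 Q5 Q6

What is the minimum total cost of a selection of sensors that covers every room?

G6, G7 together cover every room (G6 ∪ G7 = {Q0, Q1, Q2, Q3, Q4, Q5, Q6}); total cost 6 + 9 = 15.
The greedy pick G4, G2, G5 costs 18; no covering selection beats 15.

15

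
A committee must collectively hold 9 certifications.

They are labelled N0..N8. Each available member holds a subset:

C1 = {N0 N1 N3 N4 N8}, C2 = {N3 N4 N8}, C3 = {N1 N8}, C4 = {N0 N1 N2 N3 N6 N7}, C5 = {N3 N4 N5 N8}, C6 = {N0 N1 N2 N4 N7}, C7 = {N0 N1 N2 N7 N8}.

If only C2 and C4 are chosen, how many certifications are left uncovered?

1

Union of C2, C4 = {N0, N1, N2, N3, N4, N6, N7, N8}.
Not covered: N5 — 1 certification.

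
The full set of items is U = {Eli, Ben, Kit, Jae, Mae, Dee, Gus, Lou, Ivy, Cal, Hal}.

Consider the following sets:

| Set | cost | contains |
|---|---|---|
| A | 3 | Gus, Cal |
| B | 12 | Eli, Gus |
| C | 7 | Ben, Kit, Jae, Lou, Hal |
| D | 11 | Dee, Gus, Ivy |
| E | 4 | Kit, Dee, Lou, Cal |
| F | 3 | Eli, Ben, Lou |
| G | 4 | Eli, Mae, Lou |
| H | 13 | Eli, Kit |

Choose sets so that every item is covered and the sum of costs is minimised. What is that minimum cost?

A, C, D, G together cover every item (A ∪ C ∪ D ∪ G = {Eli, Ben, Kit, Jae, Mae, Dee, Gus, Lou, Ivy, Cal, Hal}); total cost 3 + 7 + 11 + 4 = 25.
The greedy pick E, F, A, C, G, D costs 32; no covering selection beats 25.

25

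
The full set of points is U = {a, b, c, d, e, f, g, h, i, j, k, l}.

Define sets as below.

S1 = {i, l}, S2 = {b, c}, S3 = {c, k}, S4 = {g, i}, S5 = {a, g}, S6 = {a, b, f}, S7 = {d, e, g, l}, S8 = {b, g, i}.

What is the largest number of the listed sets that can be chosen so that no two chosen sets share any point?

S1, S3, S5 are pairwise disjoint (S1={i,l}; S3={c,k}; S5={a,g}).
Every remaining set overlaps one of these, and no 4 of the listed sets are pairwise disjoint, so 3 is the maximum.

3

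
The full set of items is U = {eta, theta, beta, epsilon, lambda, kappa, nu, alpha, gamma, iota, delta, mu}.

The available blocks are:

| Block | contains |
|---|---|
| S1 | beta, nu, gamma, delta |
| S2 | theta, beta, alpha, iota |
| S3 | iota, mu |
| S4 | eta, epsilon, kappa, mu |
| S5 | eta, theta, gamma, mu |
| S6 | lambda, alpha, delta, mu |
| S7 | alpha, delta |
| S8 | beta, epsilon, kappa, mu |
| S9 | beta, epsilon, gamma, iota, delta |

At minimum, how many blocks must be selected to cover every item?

4

Take {S1, S2, S4, S6}. Their union is {eta, theta, beta, epsilon, lambda, kappa, nu, alpha, gamma, iota, delta, mu}, which is all 12 items.
No 3 of the 9 blocks cover everything (all 84 combinations miss at least one item), so 4 is optimal.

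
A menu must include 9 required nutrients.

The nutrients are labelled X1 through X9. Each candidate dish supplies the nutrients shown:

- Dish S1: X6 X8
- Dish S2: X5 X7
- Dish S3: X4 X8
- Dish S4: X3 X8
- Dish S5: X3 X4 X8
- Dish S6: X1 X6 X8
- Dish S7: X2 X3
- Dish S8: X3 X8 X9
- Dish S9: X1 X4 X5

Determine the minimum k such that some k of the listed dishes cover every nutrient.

Take {S2, S3, S6, S7, S8}. Their union is {X1, X2, X3, X4, X5, X6, X7, X8, X9}, which is all 9 nutrients.
No 4 of the 9 dishes cover everything (all 126 combinations miss at least one nutrient), so 5 is optimal.

5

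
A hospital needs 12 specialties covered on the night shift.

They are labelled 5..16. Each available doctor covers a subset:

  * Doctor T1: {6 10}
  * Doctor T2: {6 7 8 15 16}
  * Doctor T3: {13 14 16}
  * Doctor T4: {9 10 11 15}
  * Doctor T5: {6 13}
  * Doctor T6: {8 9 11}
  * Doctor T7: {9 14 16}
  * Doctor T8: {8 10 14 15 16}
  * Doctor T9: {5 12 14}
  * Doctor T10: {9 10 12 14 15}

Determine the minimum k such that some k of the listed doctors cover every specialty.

4

T2 and T4 and T5 and T9 together: T2 ∪ T4 ∪ T5 ∪ T9 = {5, 6, 7, 8, 9, 10, 11, 12, 13, 14, 15, 16} — every specialty is covered.
No 3 of the 10 doctors cover everything (all 120 combinations miss at least one specialty), so 4 is optimal.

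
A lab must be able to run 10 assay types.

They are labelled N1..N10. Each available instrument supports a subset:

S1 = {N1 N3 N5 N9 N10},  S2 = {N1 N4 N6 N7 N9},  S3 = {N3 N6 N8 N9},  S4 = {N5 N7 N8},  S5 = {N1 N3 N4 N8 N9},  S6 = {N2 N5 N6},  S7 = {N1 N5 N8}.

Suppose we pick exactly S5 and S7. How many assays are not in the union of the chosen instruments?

Union of S5, S7 = {N1, N3, N4, N5, N8, N9}.
Not covered: N2, N6, N7, N10 — 4 assays.

4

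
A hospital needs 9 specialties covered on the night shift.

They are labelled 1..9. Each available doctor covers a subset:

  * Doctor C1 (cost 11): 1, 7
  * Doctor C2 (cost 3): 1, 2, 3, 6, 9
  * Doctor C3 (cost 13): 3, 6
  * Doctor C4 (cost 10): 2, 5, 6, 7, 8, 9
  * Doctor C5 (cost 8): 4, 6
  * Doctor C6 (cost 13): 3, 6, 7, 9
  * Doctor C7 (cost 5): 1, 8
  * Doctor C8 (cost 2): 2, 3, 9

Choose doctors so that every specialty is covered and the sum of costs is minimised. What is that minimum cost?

C2, C4, C5 together cover every specialty (C2 ∪ C4 ∪ C5 = {1, 2, 3, 4, 5, 6, 7, 8, 9}); total cost 3 + 10 + 8 = 21.
No covering selection has total cost below 21.

21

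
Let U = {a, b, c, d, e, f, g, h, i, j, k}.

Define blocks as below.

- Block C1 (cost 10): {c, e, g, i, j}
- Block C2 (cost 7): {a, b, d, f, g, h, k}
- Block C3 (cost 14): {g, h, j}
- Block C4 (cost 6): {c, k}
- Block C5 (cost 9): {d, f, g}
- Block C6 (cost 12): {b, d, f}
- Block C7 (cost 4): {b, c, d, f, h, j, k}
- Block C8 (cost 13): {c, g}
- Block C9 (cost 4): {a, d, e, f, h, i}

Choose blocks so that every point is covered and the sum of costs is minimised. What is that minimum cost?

C2, C7, C9 together cover every point (C2 ∪ C7 ∪ C9 = {a, b, c, d, e, f, g, h, i, j, k}); total cost 7 + 4 + 4 = 15.
No covering selection has total cost below 15.

15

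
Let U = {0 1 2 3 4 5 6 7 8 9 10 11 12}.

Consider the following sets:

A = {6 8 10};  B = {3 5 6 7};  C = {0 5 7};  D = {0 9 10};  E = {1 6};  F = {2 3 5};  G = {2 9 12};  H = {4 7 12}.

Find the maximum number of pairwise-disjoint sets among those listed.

D, E, F, H are pairwise disjoint (D={0,9,10}; E={1,6}; F={2,3,5}; H={4,7,12}).
Every remaining set overlaps one of these, and no 5 of the listed sets are pairwise disjoint, so 4 is the maximum.

4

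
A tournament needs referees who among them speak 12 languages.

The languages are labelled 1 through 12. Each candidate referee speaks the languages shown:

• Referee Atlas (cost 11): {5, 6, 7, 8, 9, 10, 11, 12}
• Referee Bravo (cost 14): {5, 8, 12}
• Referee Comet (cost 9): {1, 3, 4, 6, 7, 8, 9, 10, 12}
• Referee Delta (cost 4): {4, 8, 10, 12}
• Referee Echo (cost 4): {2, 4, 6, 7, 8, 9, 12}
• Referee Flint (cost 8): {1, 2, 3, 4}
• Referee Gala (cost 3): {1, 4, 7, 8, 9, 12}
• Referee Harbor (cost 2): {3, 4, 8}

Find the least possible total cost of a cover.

19

Atlas, Flint together cover every language (Atlas ∪ Flint = {1, 2, 3, 4, 5, 6, 7, 8, 9, 10, 11, 12}); total cost 11 + 8 = 19.
The greedy pick Gala, Echo, Harbor, Atlas costs 20; no covering selection beats 19.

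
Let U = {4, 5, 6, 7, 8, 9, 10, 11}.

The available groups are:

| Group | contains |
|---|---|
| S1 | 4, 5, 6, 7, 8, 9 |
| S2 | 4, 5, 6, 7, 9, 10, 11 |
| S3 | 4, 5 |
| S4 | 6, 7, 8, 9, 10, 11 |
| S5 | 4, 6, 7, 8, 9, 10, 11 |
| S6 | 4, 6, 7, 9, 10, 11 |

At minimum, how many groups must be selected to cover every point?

2

S1 and S4 cover everything between them: the union {4, 5, 6, 7, 8, 9, 10, 11} is all of U.
No single group has all 8 points (the largest, S2, has 7), so 2 is optimal.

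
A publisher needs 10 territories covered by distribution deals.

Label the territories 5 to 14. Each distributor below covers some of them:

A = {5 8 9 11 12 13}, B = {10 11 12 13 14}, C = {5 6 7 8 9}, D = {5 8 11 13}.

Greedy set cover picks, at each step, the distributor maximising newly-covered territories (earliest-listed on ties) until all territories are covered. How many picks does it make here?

Greedy: pick A (covers 6 new) → pick B (covers 2 new) → pick C (covers 2 new). Total picks: 3.
(The true minimum cover uses only 2 distributors, so greedy is not optimal here.)

3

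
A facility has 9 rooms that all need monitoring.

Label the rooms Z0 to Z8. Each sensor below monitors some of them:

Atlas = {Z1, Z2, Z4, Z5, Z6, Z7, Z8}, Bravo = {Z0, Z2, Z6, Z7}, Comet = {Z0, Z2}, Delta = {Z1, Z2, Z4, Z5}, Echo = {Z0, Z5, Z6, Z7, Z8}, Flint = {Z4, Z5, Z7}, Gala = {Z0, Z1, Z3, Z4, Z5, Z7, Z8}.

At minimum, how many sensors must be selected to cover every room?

Atlas and Gala together: Atlas ∪ Gala = {Z0, Z1, Z2, Z3, Z4, Z5, Z6, Z7, Z8} — every room is covered.
No single sensor has all 9 rooms (the largest, Atlas, has 7), so 2 is optimal.

2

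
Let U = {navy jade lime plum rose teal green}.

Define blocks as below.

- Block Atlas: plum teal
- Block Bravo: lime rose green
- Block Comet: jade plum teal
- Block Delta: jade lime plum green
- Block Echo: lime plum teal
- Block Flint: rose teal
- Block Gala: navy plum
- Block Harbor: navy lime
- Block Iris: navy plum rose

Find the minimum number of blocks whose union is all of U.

3

Take {Atlas, Delta, Iris}. Their union is {navy, jade, lime, plum, rose, teal, green}, which is all 7 items.
No 2 of the 9 blocks cover everything (all 36 combinations miss at least one item), so 3 is optimal.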